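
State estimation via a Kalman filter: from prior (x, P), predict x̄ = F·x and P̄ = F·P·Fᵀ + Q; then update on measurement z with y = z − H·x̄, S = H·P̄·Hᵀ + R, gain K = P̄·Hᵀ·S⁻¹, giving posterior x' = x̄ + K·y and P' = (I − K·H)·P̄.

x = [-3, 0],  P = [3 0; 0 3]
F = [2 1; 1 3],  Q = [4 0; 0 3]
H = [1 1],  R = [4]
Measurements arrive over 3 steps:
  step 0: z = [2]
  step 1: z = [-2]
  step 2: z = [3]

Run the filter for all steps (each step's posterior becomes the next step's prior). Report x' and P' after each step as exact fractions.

step 0: x' = [-71/43, 135/43], P' = [239/43 -171/43; -171/43 267/43]
step 1: x' = [-8071/2792, 4139/2792], P' = [31541/2792 -28369/2792; -28369/2792 35677/2792]
step 2: x' = [-701026/204557, 1250565/204557], P' = [4016111/204557 -3891859/204557; -3891859/204557 4541163/204557]

step 0: x̄ = F·x = [-6, -3]
step 0: P̄ = F·P·Fᵀ + Q = [19 15; 15 33]
step 0: y = z − H·x̄ = [11]
step 0: S = H·P̄·Hᵀ + R = [86]
step 0: K = P̄·Hᵀ·S⁻¹ = [17/43; 24/43]
step 0: x' = x̄ + K·y = [-71/43, 135/43]
step 0: P' = (I − K·H)·P̄ = [239/43 -171/43; -171/43 267/43]
step 1: x̄ = F·x = [-7/43, 334/43]
step 1: P̄ = F·P·Fᵀ + Q = [711/43 82/43; 82/43 1745/43]
step 1: y = z − H·x̄ = [-413/43]
step 1: S = H·P̄·Hᵀ + R = [2792/43]
step 1: K = P̄·Hᵀ·S⁻¹ = [793/2792; 1827/2792]
step 1: x' = x̄ + K·y = [-8071/2792, 4139/2792]
step 1: P' = (I − K·H)·P̄ = [31541/2792 -28369/2792; -28369/2792 35677/2792]
step 2: x̄ = F·x = [-12003/2792, 2173/1396]
step 2: P̄ = F·P·Fᵀ + Q = [59533/2792 -14235/1396; -14235/1396 47699/698]
step 2: y = z − H·x̄ = [16033/2792]
step 2: S = H·P̄·Hᵀ + R = [204557/2792]
step 2: K = P̄·Hᵀ·S⁻¹ = [31063/204557; 162326/204557]
step 2: x' = x̄ + K·y = [-701026/204557, 1250565/204557]
step 2: P' = (I − K·H)·P̄ = [4016111/204557 -3891859/204557; -3891859/204557 4541163/204557]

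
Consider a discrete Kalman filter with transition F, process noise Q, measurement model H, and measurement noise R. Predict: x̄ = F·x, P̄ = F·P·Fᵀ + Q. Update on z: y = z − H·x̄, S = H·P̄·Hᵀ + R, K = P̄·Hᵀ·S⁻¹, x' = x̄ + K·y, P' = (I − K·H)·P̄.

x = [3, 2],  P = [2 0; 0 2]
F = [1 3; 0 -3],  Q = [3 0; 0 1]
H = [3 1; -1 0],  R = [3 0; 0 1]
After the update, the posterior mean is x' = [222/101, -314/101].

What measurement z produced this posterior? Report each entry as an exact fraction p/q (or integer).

z = [2, -3]

x̄ = F·x = [9, -6]
P̄ = F·P·Fᵀ + Q = [23 -18; -18 19]
S = H·P̄·Hᵀ + R = [121 -51; -51 24]
K = P̄·Hᵀ·S⁻¹ = [17/101 -182/303; 26/101 131/101]
x' − x̄ = [-687/101, 292/101] = K·y
y = (KᵀK)⁻¹·Kᵀ·(x' − x̄) = [-19, 6]
z = y + H·x̄ = [-19, 6] + [21, -9] = [2, -3]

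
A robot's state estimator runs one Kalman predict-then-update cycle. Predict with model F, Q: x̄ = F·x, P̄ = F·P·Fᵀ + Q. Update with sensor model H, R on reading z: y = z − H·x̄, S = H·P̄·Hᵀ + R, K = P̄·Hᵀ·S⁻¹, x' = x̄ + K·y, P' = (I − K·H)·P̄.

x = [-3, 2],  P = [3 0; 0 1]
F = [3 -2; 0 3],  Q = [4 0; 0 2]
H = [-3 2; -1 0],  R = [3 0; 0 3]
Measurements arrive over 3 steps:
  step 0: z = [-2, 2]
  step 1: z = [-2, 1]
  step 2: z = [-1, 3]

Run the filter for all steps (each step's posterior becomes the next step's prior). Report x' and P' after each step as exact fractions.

step 0: x' = [-1325/2803, -3700/2803], P' = [4503/2803 6228/2803; 6228/2803 10569/2803]
step 1: x' = [-2370698/4771205, -8483534/4771205], P' = [8255067/4771205 12056076/4771205; 12056076/4771205 21110433/4771205]
step 2: x' = [-14333419086/9354453127, -26275281296/9354453127], P' = [16105086399/9354453127 23546693592/9354453127; 23546693592/9354453127 41312684793/9354453127]

step 0: x̄ = F·x = [-13, 6]
step 0: P̄ = F·P·Fᵀ + Q = [35 -6; -6 11]
step 0: y = z − H·x̄ = [-53, -11]
step 0: S = H·P̄·Hᵀ + R = [434 117; 117 38]
step 0: K = P̄·Hᵀ·S⁻¹ = [-351/2803 -1501/2803; 818/2803 -2076/2803]
step 0: x' = x̄ + K·y = [-1325/2803, -3700/2803]
step 0: P' = (I − K·H)·P̄ = [4503/2803 6228/2803; 6228/2803 10569/2803]
step 1: x̄ = F·x = [3425/2803, -11100/2803]
step 1: P̄ = F·P·Fᵀ + Q = [19279/2803 -7362/2803; -7362/2803 100727/2803]
step 1: y = z − H·x̄ = [26869/2803, 6228/2803]
step 1: S = H·P̄·Hᵀ + R = [673172/2803 72561/2803; 72561/2803 27688/2803]
step 1: K = P̄·Hᵀ·S⁻¹ = [-217683/4771205 -2751689/4771205; 2017546/4771205 -4018692/4771205]
step 1: x' = x̄ + K·y = [-2370698/4771205, -8483534/4771205]
step 1: P' = (I − K·H)·P̄ = [8255067/4771205 12056076/4771205; 12056076/4771205 21110433/4771205]
step 2: x̄ = F·x = [9854974/4771205, -25450602/4771205]
step 2: P̄ = F·P·Fᵀ + Q = [33149243/4771205 -18157914/4771205; -18157914/4771205 199536307/4771205]
step 2: y = z − H·x̄ = [75694921/4771205, 24168589/4771205]
step 2: S = H·P̄·Hᵀ + R = [1328696998/4771205 135763557/4771205; 135763557/4771205 47462858/4771205]
step 2: K = P̄·Hᵀ·S⁻¹ = [-407290671/9354453127 -5368362133/9354453127; 3995096270/9354453127 -7848897864/9354453127]
step 2: x' = x̄ + K·y = [-14333419086/9354453127, -26275281296/9354453127]
step 2: P' = (I − K·H)·P̄ = [16105086399/9354453127 23546693592/9354453127; 23546693592/9354453127 41312684793/9354453127]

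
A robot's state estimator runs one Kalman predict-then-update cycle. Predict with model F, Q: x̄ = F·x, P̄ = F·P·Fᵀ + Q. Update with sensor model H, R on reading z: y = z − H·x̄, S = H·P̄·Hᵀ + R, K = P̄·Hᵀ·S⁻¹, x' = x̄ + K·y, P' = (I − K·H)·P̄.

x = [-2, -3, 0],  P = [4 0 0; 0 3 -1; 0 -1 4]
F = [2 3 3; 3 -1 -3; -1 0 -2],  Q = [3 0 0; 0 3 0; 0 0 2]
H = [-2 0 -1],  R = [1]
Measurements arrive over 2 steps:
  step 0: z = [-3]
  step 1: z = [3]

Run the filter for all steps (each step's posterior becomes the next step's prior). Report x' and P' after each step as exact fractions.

step 0: x' = [479/175, -741/175, -92/35], P' = [796/175 -759/175 -298/35; -759/175 12536/175 302/35; -298/35 302/35 118/7]
step 1: x' = [-1130703/517681, 6756470/517681, 704039/517681], P' = [4464150/517681 -22088338/517681 -8657395/517681; -22088338/517681 125039752/517681 44024149/517681; -8657395/517681 44024149/517681 17290486/517681]

step 0: x̄ = F·x = [-13, -3, 2]
step 0: P̄ = F·P·Fᵀ + Q = [64 -9 -26; -9 72 10; -26 10 22]
step 0: y = z − H·x̄ = [-27]
step 0: S = H·P̄·Hᵀ + R = [175]
step 0: K = P̄·Hᵀ·S⁻¹ = [-102/175; 8/175; 6/35]
step 0: x' = x̄ + K·y = [479/175, -741/175, -92/35]
step 0: P' = (I − K·H)·P̄ = [796/175 -759/175 -298/35; -759/175 12536/175 302/35; -298/35 302/35 118/7]
step 1: x̄ = F·x = [-529/35, 3558/175, 63/25]
step 1: P̄ = F·P·Fᵀ + Q = [5731/7 -17457/35 -447/5; -17457/35 87209/175 3149/25; -447/5 3149/25 998/25]
step 1: y = z − H·x̄ = [-4324/175]
step 1: S = H·P̄·Hᵀ + R = [517681/175]
step 1: K = P̄·Hᵀ·S⁻¹ = [-270905/517681; 152527/517681; 24304/517681]
step 1: x' = x̄ + K·y = [-1130703/517681, 6756470/517681, 704039/517681]
step 1: P' = (I − K·H)·P̄ = [4464150/517681 -22088338/517681 -8657395/517681; -22088338/517681 125039752/517681 44024149/517681; -8657395/517681 44024149/517681 17290486/517681]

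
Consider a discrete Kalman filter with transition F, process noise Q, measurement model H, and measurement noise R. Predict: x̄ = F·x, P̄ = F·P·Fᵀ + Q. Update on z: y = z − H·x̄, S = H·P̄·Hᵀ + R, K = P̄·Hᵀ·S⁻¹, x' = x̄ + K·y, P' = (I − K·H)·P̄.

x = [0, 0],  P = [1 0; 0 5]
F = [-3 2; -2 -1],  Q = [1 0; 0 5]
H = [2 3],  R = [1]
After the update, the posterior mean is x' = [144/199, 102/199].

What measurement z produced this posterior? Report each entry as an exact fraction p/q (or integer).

x̄ = F·x = [0, 0]
P̄ = F·P·Fᵀ + Q = [30 -4; -4 14]
S = H·P̄·Hᵀ + R = [199]
K = P̄·Hᵀ·S⁻¹ = [48/199; 34/199]
x' − x̄ = [144/199, 102/199] = K·y
y = (KᵀK)⁻¹·Kᵀ·(x' − x̄) = [3]
z = y + H·x̄ = [3] + [0] = [3]

z = [3]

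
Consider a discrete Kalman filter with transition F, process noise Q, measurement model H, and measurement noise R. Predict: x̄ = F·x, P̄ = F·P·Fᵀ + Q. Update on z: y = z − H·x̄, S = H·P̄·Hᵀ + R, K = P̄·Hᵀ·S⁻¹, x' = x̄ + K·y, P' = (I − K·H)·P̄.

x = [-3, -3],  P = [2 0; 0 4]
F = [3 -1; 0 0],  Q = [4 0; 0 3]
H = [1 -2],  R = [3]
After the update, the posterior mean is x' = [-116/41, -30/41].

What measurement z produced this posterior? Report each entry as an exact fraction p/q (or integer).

x̄ = F·x = [-6, 0]
P̄ = F·P·Fᵀ + Q = [26 0; 0 3]
S = H·P̄·Hᵀ + R = [41]
K = P̄·Hᵀ·S⁻¹ = [26/41; -6/41]
x' − x̄ = [130/41, -30/41] = K·y
y = (KᵀK)⁻¹·Kᵀ·(x' − x̄) = [5]
z = y + H·x̄ = [5] + [-6] = [-1]

z = [-1]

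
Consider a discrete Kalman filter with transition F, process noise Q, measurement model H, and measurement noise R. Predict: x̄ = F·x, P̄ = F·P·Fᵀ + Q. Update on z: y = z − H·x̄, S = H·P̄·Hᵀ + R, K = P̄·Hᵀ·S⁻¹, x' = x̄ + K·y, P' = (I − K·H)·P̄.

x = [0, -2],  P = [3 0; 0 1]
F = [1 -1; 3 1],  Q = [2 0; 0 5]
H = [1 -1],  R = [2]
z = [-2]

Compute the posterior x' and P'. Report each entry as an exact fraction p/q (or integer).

x' = [62/25, 4]
P' = [146/25 6; 6 8]

x̄ = F·x = [2, -2]
P̄ = F·P·Fᵀ + Q = [6 8; 8 33]
y = z − H·x̄ = [-6]
S = H·P̄·Hᵀ + R = [25]
K = P̄·Hᵀ·S⁻¹ = [-2/25; -1]
x' = x̄ + K·y = [62/25, 4]
P' = (I − K·H)·P̄ = [146/25 6; 6 8]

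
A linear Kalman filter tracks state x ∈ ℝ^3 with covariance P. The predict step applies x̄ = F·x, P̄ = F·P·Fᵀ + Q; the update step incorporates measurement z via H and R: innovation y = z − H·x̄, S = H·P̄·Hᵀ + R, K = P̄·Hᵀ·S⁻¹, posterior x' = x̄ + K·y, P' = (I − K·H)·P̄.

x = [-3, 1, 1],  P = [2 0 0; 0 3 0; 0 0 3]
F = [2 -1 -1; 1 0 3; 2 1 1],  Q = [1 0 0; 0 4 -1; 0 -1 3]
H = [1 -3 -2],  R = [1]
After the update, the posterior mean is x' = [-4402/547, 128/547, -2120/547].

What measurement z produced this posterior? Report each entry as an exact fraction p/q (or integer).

z = [-1]

x̄ = F·x = [-8, 0, -4]
P̄ = F·P·Fᵀ + Q = [15 -5 2; -5 33 12; 2 12 17]
S = H·P̄·Hᵀ + R = [547]
K = P̄·Hᵀ·S⁻¹ = [26/547; -128/547; -68/547]
x' − x̄ = [-26/547, 128/547, 68/547] = K·y
y = (KᵀK)⁻¹·Kᵀ·(x' − x̄) = [-1]
z = y + H·x̄ = [-1] + [0] = [-1]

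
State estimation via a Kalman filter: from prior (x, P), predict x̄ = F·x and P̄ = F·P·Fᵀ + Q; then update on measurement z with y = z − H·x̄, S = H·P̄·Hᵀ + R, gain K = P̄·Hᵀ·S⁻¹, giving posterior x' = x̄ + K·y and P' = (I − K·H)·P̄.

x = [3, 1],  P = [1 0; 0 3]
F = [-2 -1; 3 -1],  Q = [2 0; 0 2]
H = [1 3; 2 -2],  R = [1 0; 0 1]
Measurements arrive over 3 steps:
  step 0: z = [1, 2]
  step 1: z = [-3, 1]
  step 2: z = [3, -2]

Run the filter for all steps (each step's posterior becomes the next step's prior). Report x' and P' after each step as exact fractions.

step 0: x' = [1103/1287, 80/3861], P' = [85/429 19/1287; 19/1287 599/7722]
step 1: x' = [-22600/58163, -1084305/1337749], P' = [10919/58163 1453/116326; 1453/116326 203397/2675498]
step 2: x' = [152039017/1799867332, 1778485423/1799867332], P' = [675409283/3599734664 45083049/3599734664; 45083049/3599734664 273600595/3599734664]

step 0: x̄ = F·x = [-7, 8]
step 0: P̄ = F·P·Fᵀ + Q = [9 -3; -3 14]
step 0: y = z − H·x̄ = [-16, 32]
step 0: S = H·P̄·Hᵀ + R = [118 -78; -78 117]
step 0: K = P̄·Hᵀ·S⁻¹ = [8/33 472/1287; 49/198 -485/3861]
step 0: x' = x̄ + K·y = [1103/1287, 80/3861]
step 0: P' = (I − K·H)·P̄ = [85/429 19/1287; 19/1287 599/7722]
step 1: x̄ = F·x = [-6698/3861, 9847/3861]
step 1: P̄ = F·P·Fᵀ + Q = [22619/7722 -8695/7722; -8695/7722 29129/7722]
step 1: y = z − H·x̄ = [-34426/3861, 12317/1287]
step 1: S = H·P̄·Hᵀ + R = [120166/3861 -27386/1287; -27386/1287 15793/429]
step 1: K = P̄·Hᵀ·S⁻¹ = [26197/116326 20385/58163; 321805/1337749 -169978/1337749]
step 1: x' = x̄ + K·y = [-22600/58163, -1084305/1337749]
step 1: P' = (I − K·H)·P̄ = [10919/58163 1453/116326; 1453/116326 203397/2675498]
step 2: x̄ = F·x = [43345/27301, -475095/1337749]
step 2: P̄ = F·P·Fᵀ + Q = [157085/54602 -29017/27301; -29017/27301 9874345/2675498]
step 2: y = z − H·x̄ = [3314627/1337749, -342326/58163]
step 2: S = H·P̄·Hᵀ + R = [41089886/1337749 -1200574/58163; -1200574/58163 2080671/58163]
step 2: K = P̄·Hᵀ·S⁻¹ = [405329215/1799867332 315163117/899933666; 432942417/1799867332 -114258773/899933666]
step 2: x' = x̄ + K·y = [152039017/1799867332, 1778485423/1799867332]
step 2: P' = (I − K·H)·P̄ = [675409283/3599734664 45083049/3599734664; 45083049/3599734664 273600595/3599734664]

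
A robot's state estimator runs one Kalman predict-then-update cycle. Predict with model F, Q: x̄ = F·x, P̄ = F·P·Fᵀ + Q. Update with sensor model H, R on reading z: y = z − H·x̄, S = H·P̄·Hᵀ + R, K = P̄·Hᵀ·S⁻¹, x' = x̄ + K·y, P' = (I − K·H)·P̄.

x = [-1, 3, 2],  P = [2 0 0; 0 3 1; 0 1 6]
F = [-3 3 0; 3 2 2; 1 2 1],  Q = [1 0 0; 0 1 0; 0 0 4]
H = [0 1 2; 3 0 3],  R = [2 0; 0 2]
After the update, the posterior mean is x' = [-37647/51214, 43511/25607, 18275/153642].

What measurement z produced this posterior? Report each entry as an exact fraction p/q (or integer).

z = [2, -2]

x̄ = F·x = [12, 7, 7]
P̄ = F·P·Fᵀ + Q = [46 6 15; 6 63 36; 15 36 28]
S = H·P̄·Hᵀ + R = [321 384; 384 938]
K = P̄·Hᵀ·S⁻¹ = [-6084/25607 14973/51214; 13041/25607 -1899/25607; 18380/76821 2027/51214]
x' − x̄ = [-652215/51214, -135738/25607, -1057219/153642] = K·y
y = (KᵀK)⁻¹·Kᵀ·(x' − x̄) = [-19, -59]
z = y + H·x̄ = [-19, -59] + [21, 57] = [2, -2]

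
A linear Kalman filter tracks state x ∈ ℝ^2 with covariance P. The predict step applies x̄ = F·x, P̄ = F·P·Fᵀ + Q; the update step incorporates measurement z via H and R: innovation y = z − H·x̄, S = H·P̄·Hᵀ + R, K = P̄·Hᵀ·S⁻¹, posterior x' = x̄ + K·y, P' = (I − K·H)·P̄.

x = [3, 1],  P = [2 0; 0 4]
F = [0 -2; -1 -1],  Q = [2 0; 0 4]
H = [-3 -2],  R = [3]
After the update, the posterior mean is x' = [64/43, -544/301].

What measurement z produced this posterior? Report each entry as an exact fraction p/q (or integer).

z = [-1]

x̄ = F·x = [-2, -4]
P̄ = F·P·Fᵀ + Q = [18 8; 8 10]
S = H·P̄·Hᵀ + R = [301]
K = P̄·Hᵀ·S⁻¹ = [-10/43; -44/301]
x' − x̄ = [150/43, 660/301] = K·y
y = (KᵀK)⁻¹·Kᵀ·(x' − x̄) = [-15]
z = y + H·x̄ = [-15] + [14] = [-1]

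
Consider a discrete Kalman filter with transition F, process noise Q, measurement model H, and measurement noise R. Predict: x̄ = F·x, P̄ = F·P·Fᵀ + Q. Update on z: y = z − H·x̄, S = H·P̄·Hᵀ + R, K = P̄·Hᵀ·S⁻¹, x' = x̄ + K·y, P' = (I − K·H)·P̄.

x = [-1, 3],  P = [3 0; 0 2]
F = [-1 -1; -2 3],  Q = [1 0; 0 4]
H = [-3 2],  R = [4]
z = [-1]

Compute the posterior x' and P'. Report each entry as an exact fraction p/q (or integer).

x' = [67/97, 81/97]
P' = [420/97 612/97; 612/97 986/97]

x̄ = F·x = [-2, 11]
P̄ = F·P·Fᵀ + Q = [6 0; 0 34]
y = z − H·x̄ = [-29]
S = H·P̄·Hᵀ + R = [194]
K = P̄·Hᵀ·S⁻¹ = [-9/97; 34/97]
x' = x̄ + K·y = [67/97, 81/97]
P' = (I − K·H)·P̄ = [420/97 612/97; 612/97 986/97]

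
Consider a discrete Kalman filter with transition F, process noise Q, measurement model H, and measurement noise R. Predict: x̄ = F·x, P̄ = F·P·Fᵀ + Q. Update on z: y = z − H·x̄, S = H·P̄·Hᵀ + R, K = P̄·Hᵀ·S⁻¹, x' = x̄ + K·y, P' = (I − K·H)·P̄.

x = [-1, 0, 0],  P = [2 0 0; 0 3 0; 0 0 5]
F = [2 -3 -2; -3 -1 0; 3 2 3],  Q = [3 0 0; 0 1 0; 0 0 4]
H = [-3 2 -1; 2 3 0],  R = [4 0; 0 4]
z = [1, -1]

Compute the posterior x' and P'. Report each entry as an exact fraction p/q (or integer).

x̄ = F·x = [-2, 3, -3]
P̄ = F·P·Fᵀ + Q = [58 -3 -36; -3 22 -24; -36 -24 79]
y = z − H·x̄ = [-14, -6]
S = H·P̄·Hᵀ + R = [609 -57; -57 398]
K = P̄·Hᵀ·S⁻¹ = [-17071/79711 18985/79711; 34066/239133 13643/79711; -15770/239133 -29593/79711]
x' = x̄ + K·y = [-34338/79711, -5099/239133, 36055/239133]
P' = (I − K·H)·P̄ = [133619/79711 -63766/79711 -460105/79711; -63766/79711 182104/239133 801838/239133; -460105/79711 801838/239133 5807701/239133]

x' = [-34338/79711, -5099/239133, 36055/239133]
P' = [133619/79711 -63766/79711 -460105/79711; -63766/79711 182104/239133 801838/239133; -460105/79711 801838/239133 5807701/239133]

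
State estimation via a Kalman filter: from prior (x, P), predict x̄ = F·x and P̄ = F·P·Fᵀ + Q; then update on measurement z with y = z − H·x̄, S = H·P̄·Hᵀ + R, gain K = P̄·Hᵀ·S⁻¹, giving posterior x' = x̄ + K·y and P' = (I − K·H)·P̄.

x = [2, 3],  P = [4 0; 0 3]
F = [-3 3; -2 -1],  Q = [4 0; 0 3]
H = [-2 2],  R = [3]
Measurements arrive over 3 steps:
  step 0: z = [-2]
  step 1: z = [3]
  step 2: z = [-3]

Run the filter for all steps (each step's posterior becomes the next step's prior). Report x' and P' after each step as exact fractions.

step 0: x' = [-1155/239, -1421/239], P' = [5197/239 5041/239; 5041/239 5062/239]
step 1: x' = [-520258/190853, -221467/190853], P' = [1988487/190853 1983459/190853; 1983459/190853 2121033/190853]
step 2: x' = [437790039/86145815, 62105397/17229163], P' = [800187642/86145815 158579898/17229163; 158579898/17229163 169958256/17229163]

step 0: x̄ = F·x = [3, -7]
step 0: P̄ = F·P·Fᵀ + Q = [67 15; 15 22]
step 0: y = z − H·x̄ = [18]
step 0: S = H·P̄·Hᵀ + R = [239]
step 0: K = P̄·Hᵀ·S⁻¹ = [-104/239; 14/239]
step 0: x' = x̄ + K·y = [-1155/239, -1421/239]
step 0: P' = (I − K·H)·P̄ = [5197/239 5041/239; 5041/239 5062/239]
step 1: x̄ = F·x = [-798/239, 3731/239]
step 1: P̄ = F·P·Fᵀ + Q = [2549/239 873/239; 873/239 46731/239]
step 1: y = z − H·x̄ = [-8341/239]
step 1: S = H·P̄·Hᵀ + R = [190853/239]
step 1: K = P̄·Hᵀ·S⁻¹ = [-3352/190853; 91716/190853]
step 1: x' = x̄ + K·y = [-520258/190853, -221467/190853]
step 1: P' = (I − K·H)·P̄ = [1988487/190853 1983459/190853; 1983459/190853 2121033/190853]
step 2: x̄ = F·x = [896373/190853, 23811/3601]
step 2: P̄ = F·P·Fᵀ + Q = [2046830/190853 -7218/3601; -7218/3601 350592/3601]
step 2: y = z − H·x̄ = [-1303779/190853]
step 2: S = H·P̄·Hᵀ + R = [86145815/190853]
step 2: K = P̄·Hᵀ·S⁻¹ = [-4858768/86145815; 7585572/17229163]
step 2: x' = x̄ + K·y = [437790039/86145815, 62105397/17229163]
step 2: P' = (I − K·H)·P̄ = [800187642/86145815 158579898/17229163; 158579898/17229163 169958256/17229163]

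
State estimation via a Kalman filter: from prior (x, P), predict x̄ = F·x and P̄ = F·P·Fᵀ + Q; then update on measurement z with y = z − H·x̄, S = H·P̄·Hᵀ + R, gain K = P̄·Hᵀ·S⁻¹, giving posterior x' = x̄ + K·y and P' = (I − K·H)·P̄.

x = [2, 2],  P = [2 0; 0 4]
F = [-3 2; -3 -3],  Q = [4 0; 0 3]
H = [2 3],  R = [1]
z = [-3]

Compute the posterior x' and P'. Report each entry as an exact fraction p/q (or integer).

x' = [479/297, -415/198]
P' = [9604/297 -2131/99; -2131/99 953/66]

x̄ = F·x = [-2, -12]
P̄ = F·P·Fᵀ + Q = [38 -6; -6 57]
y = z − H·x̄ = [37]
S = H·P̄·Hᵀ + R = [594]
K = P̄·Hᵀ·S⁻¹ = [29/297; 53/198]
x' = x̄ + K·y = [479/297, -415/198]
P' = (I − K·H)·P̄ = [9604/297 -2131/99; -2131/99 953/66]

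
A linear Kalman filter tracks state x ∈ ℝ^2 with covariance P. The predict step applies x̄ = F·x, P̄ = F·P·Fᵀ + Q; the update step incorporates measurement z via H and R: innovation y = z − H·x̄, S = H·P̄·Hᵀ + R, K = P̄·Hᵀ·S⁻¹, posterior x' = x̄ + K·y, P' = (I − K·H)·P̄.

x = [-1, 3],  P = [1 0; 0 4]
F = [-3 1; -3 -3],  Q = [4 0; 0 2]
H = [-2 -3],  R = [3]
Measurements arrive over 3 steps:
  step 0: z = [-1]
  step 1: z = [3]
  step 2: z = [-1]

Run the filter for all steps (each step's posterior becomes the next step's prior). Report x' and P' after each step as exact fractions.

step 0: x' = [2923/458, -1803/458], P' = [7161/458 -4749/458; -4749/458 3301/458]
step 1: x' = [-4648/8807, -6040/8807], P' = [302414/44035 -37274/8807; -37274/8807 25748/8807]
step 2: x' = [-21371026/7368601, 16806744/7368601], P' = [229548858/36843005 -141091062/36843005; -141091062/36843005 98336668/36843005]

step 0: x̄ = F·x = [6, -6]
step 0: P̄ = F·P·Fᵀ + Q = [17 -3; -3 47]
step 0: y = z − H·x̄ = [-7]
step 0: S = H·P̄·Hᵀ + R = [458]
step 0: K = P̄·Hᵀ·S⁻¹ = [-25/458; -135/458]
step 0: x' = x̄ + K·y = [2923/458, -1803/458]
step 0: P' = (I − K·H)·P̄ = [7161/458 -4749/458; -4749/458 3301/458]
step 1: x̄ = F·x = [-5286/229, -1680/229]
step 1: P̄ = F·P·Fᵀ + Q = [49038/229 13026/229; 13026/229 4796/229]
step 1: y = z − H·x̄ = [-14925/229]
step 1: S = H·P̄·Hᵀ + R = [396315/229]
step 1: K = P̄·Hᵀ·S⁻¹ = [-45718/132105; -2696/26421]
step 1: x' = x̄ + K·y = [-4648/8807, -6040/8807]
step 1: P' = (I − K·H)·P̄ = [302414/44035 -37274/8807; -37274/8807 25748/8807]
step 2: x̄ = F·x = [7904/8807, 32064/8807]
step 2: P̄ = F·P·Fᵀ + Q = [4144826/44035 1217286/44035; 1217286/44035 613796/44035]
step 2: y = z − H·x̄ = [103193/8807]
step 2: S = H·P̄·Hᵀ + R = [7368601/8807]
step 2: K = P̄·Hᵀ·S⁻¹ = [-2388302/7368601; -855192/7368601]
step 2: x' = x̄ + K·y = [-21371026/7368601, 16806744/7368601]
step 2: P' = (I − K·H)·P̄ = [229548858/36843005 -141091062/36843005; -141091062/36843005 98336668/36843005]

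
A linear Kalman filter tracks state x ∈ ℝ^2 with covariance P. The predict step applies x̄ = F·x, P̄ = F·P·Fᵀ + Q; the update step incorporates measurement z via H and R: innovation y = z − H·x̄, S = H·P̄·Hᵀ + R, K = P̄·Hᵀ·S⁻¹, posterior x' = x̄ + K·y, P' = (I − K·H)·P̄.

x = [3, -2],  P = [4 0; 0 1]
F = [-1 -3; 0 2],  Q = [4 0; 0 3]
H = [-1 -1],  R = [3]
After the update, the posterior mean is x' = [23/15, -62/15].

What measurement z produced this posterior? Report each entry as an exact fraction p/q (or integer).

z = [3]

x̄ = F·x = [3, -4]
P̄ = F·P·Fᵀ + Q = [17 -6; -6 7]
S = H·P̄·Hᵀ + R = [15]
K = P̄·Hᵀ·S⁻¹ = [-11/15; -1/15]
x' − x̄ = [-22/15, -2/15] = K·y
y = (KᵀK)⁻¹·Kᵀ·(x' − x̄) = [2]
z = y + H·x̄ = [2] + [1] = [3]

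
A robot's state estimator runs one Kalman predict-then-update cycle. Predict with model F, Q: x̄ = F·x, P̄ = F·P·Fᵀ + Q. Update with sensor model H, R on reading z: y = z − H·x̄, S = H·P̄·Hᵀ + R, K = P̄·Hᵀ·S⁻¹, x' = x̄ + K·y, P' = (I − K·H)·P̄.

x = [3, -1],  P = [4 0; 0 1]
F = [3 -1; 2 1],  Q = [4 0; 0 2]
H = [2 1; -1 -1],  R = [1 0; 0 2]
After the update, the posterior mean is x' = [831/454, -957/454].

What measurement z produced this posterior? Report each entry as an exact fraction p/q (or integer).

z = [2, 2]

x̄ = F·x = [10, 5]
P̄ = F·P·Fᵀ + Q = [41 23; 23 19]
S = H·P̄·Hᵀ + R = [276 -170; -170 108]
K = P̄·Hᵀ·S⁻¹ = [115/227 93/454; -30/227 -271/454]
x' − x̄ = [-3709/454, -3227/454] = K·y
y = (KᵀK)⁻¹·Kᵀ·(x' − x̄) = [-23, 17]
z = y + H·x̄ = [-23, 17] + [25, -15] = [2, 2]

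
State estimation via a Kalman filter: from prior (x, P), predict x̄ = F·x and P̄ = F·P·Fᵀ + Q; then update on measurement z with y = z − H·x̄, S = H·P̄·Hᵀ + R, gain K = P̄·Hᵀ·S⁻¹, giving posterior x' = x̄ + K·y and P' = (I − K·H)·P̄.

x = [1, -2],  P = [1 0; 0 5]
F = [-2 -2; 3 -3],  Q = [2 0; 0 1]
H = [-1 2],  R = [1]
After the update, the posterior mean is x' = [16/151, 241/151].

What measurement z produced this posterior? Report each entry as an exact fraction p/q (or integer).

x̄ = F·x = [2, 9]
P̄ = F·P·Fᵀ + Q = [26 24; 24 55]
S = H·P̄·Hᵀ + R = [151]
K = P̄·Hᵀ·S⁻¹ = [22/151; 86/151]
x' − x̄ = [-286/151, -1118/151] = K·y
y = (KᵀK)⁻¹·Kᵀ·(x' − x̄) = [-13]
z = y + H·x̄ = [-13] + [16] = [3]

z = [3]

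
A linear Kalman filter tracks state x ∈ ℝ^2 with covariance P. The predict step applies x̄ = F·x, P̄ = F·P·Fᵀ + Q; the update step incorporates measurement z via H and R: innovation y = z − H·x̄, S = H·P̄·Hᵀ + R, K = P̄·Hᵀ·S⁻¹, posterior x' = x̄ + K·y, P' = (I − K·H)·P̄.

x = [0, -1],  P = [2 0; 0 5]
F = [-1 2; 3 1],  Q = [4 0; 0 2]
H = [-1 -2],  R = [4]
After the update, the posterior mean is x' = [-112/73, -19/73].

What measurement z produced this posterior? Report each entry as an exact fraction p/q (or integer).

x̄ = F·x = [-2, -1]
P̄ = F·P·Fᵀ + Q = [26 4; 4 25]
S = H·P̄·Hᵀ + R = [146]
K = P̄·Hᵀ·S⁻¹ = [-17/73; -27/73]
x' − x̄ = [34/73, 54/73] = K·y
y = (KᵀK)⁻¹·Kᵀ·(x' − x̄) = [-2]
z = y + H·x̄ = [-2] + [4] = [2]

z = [2]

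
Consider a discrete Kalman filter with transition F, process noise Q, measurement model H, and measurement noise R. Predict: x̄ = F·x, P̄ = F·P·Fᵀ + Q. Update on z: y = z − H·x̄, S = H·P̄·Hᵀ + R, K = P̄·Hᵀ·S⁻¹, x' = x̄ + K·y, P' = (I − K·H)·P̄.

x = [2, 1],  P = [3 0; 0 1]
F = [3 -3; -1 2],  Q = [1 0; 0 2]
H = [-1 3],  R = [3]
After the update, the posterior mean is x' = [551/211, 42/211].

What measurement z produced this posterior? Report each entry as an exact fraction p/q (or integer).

z = [-2]

x̄ = F·x = [3, 0]
P̄ = F·P·Fᵀ + Q = [37 -15; -15 9]
S = H·P̄·Hᵀ + R = [211]
K = P̄·Hᵀ·S⁻¹ = [-82/211; 42/211]
x' − x̄ = [-82/211, 42/211] = K·y
y = (KᵀK)⁻¹·Kᵀ·(x' − x̄) = [1]
z = y + H·x̄ = [1] + [-3] = [-2]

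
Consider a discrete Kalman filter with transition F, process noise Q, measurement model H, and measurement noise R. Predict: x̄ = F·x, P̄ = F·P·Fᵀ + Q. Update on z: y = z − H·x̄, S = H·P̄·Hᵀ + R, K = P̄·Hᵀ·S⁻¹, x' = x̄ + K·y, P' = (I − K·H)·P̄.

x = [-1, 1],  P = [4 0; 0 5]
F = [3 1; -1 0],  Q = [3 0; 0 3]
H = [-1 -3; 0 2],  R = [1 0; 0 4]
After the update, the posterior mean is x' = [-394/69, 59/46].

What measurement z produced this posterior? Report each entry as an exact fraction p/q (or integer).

z = [2, 3]

x̄ = F·x = [-2, 1]
P̄ = F·P·Fᵀ + Q = [44 -12; -12 7]
S = H·P̄·Hᵀ + R = [36 -18; -18 32]
K = P̄·Hᵀ·S⁻¹ = [-172/207 -28/23; -1/23 19/46]
x' − x̄ = [-256/69, 13/46] = K·y
y = (KᵀK)⁻¹·Kᵀ·(x' − x̄) = [3, 1]
z = y + H·x̄ = [3, 1] + [-1, 2] = [2, 3]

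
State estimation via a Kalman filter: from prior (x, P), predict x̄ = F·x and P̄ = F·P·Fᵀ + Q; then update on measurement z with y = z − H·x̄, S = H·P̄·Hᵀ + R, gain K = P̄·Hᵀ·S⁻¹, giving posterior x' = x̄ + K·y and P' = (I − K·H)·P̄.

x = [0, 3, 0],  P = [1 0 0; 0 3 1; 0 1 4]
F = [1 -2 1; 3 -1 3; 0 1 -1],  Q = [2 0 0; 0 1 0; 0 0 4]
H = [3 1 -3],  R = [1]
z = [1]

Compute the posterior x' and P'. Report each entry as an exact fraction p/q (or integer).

x̄ = F·x = [-6, -3, 3]
P̄ = F·P·Fᵀ + Q = [15 14 -7; 14 43 -11; -7 -11 9]
y = z − H·x̄ = [31]
S = H·P̄·Hᵀ + R = [536]
K = P̄·Hᵀ·S⁻¹ = [10/67; 59/268; -59/536]
x' = x̄ + K·y = [-92/67, 1025/268, -221/536]
P' = (I − K·H)·P̄ = [205/67 -242/67 121/67; -242/67 2281/134 533/268; 121/67 533/268 1343/536]

x' = [-92/67, 1025/268, -221/536]
P' = [205/67 -242/67 121/67; -242/67 2281/134 533/268; 121/67 533/268 1343/536]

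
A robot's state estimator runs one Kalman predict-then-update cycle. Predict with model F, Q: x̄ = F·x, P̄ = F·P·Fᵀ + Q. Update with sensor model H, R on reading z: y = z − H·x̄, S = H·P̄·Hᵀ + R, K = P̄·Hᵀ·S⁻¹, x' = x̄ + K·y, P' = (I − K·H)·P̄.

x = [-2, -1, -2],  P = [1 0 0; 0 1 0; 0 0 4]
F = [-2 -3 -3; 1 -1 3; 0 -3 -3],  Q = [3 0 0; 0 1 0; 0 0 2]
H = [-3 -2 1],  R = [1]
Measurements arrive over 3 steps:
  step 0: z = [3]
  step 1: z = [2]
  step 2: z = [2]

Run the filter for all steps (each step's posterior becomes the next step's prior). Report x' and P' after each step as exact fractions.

step 0: x̄ = F·x = [13, -7, 9]
step 0: P̄ = F·P·Fᵀ + Q = [52 -35 45; -35 39 -33; 45 -33 47]
step 0: y = z − H·x̄ = [19]
step 0: S = H·P̄·Hᵀ + R = [114]
step 0: K = P̄·Hᵀ·S⁻¹ = [-41/114; -1/19; -11/57]
step 0: x' = x̄ + K·y = [37/6, -8, 16/3]
step 0: P' = (I − K·H)·P̄ = [4247/114 -706/19 2114/57; -706/19 735/19 -649/19; 2114/57 -649/19 2437/57]
step 1: x̄ = F·x = [-13/3, 181/6, 8]
step 1: P̄ = F·P·Fᵀ + Q = [15349/57 -24791/57 2236/19; -24791/57 109841/114 -1208/19; 2236/19 -1208/19 2282/19]
step 1: y = z − H·x̄ = [124/3]
step 1: S = H·P̄·Hᵀ + R = [41482/57]
step 1: K = P̄·Hᵀ·S⁻¹ = [10243/41482; -19546/20741; -3015/20741]
step 1: x' = x̄ + K·y = [121811/20741, -364429/41482, 41308/20741]
step 1: P' = (I − K·H)·P̄ = [9329617/41482 -5508429/20741 2982689/20741; -5508429/20741 13158381/41482 -3386452/20741; 2982689/20741 -3386452/20741 2172148/20741]
step 2: x̄ = F·x = [358195/41482, 855899/41482, 120777/5926]
step 2: P̄ = F·P·Fᵀ + Q = [12436975/41482 -20316875/41482 757563/5926; -20316875/41482 80045776/20741 8024049/5926; 757563/5926 8024049/5926 5099255/5926]
step 2: y = z − H·x̄ = [1011954/20741]
step 2: S = H·P̄·Hᵀ + R = [143870866/20741]
step 2: K = P̄·Hᵀ·S⁻¹ = [4312883/143870866; -50766034/71935433; -23137681/71935433]
step 2: x' = x̄ + K·y = [1452743437/143870866, -1985261905/143870866, 674436279/143870866]
step 2: P' = (I − K·H)·P̄ = [21118996723/71935433 -49351876491/143870866 28014540239/143870866; -49351876491/143870866 29108873256/71935433 -31721668517/143870866; 28014540239/143870866 -31721668517/143870866 20554008321/143870866]

step 0: x' = [37/6, -8, 16/3], P' = [4247/114 -706/19 2114/57; -706/19 735/19 -649/19; 2114/57 -649/19 2437/57]
step 1: x' = [121811/20741, -364429/41482, 41308/20741], P' = [9329617/41482 -5508429/20741 2982689/20741; -5508429/20741 13158381/41482 -3386452/20741; 2982689/20741 -3386452/20741 2172148/20741]
step 2: x' = [1452743437/143870866, -1985261905/143870866, 674436279/143870866], P' = [21118996723/71935433 -49351876491/143870866 28014540239/143870866; -49351876491/143870866 29108873256/71935433 -31721668517/143870866; 28014540239/143870866 -31721668517/143870866 20554008321/143870866]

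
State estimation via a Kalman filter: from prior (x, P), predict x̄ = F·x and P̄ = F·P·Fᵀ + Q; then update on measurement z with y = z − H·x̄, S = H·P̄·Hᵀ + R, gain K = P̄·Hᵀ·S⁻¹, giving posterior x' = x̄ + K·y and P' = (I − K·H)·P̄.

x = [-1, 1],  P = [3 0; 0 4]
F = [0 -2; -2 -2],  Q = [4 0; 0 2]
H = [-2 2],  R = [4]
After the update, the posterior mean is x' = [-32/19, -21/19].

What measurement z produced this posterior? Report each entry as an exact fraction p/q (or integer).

x̄ = F·x = [-2, 0]
P̄ = F·P·Fᵀ + Q = [20 16; 16 30]
S = H·P̄·Hᵀ + R = [76]
K = P̄·Hᵀ·S⁻¹ = [-2/19; 7/19]
x' − x̄ = [6/19, -21/19] = K·y
y = (KᵀK)⁻¹·Kᵀ·(x' − x̄) = [-3]
z = y + H·x̄ = [-3] + [4] = [1]

z = [1]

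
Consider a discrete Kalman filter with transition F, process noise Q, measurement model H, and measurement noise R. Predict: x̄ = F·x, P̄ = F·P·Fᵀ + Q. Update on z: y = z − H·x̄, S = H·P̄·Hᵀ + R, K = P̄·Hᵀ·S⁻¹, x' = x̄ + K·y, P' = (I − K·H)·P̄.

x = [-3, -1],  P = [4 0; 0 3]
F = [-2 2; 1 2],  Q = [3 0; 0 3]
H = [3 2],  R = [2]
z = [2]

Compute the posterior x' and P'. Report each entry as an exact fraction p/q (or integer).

x̄ = F·x = [4, -5]
P̄ = F·P·Fᵀ + Q = [31 4; 4 19]
y = z − H·x̄ = [0]
S = H·P̄·Hᵀ + R = [405]
K = P̄·Hᵀ·S⁻¹ = [101/405; 10/81]
x' = x̄ + K·y = [4, -5]
P' = (I − K·H)·P̄ = [2354/405 -686/81; -686/81 1039/81]

x' = [4, -5]
P' = [2354/405 -686/81; -686/81 1039/81]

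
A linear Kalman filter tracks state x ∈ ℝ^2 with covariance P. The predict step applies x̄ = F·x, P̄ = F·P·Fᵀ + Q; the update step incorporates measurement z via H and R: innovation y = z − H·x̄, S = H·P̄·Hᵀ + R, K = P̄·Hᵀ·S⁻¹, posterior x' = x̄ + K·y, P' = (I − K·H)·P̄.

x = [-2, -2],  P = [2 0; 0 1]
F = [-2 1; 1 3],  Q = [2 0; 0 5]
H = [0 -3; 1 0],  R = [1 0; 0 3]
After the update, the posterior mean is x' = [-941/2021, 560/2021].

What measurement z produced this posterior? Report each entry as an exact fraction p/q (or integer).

x̄ = F·x = [2, -8]
P̄ = F·P·Fᵀ + Q = [11 -1; -1 16]
S = H·P̄·Hᵀ + R = [145 3; 3 14]
K = P̄·Hᵀ·S⁻¹ = [9/2021 1586/2021; -669/2021 -1/2021]
x' − x̄ = [-4983/2021, 16728/2021] = K·y
y = (KᵀK)⁻¹·Kᵀ·(x' − x̄) = [-25, -3]
z = y + H·x̄ = [-25, -3] + [24, 2] = [-1, -1]

z = [-1, -1]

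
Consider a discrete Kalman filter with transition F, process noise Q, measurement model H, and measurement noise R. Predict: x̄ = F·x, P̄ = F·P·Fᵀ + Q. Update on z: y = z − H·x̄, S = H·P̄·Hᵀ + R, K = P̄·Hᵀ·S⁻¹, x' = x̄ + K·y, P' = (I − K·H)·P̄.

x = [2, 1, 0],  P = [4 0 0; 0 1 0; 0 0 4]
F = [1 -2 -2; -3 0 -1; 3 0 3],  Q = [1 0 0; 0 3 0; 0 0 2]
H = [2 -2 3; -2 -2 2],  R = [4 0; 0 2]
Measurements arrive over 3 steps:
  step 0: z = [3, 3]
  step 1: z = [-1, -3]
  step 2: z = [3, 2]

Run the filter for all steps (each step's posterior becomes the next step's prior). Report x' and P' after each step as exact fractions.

step 0: x' = [-594/97727, -139044/97727, 7449/97727], P' = [48343/97727 -65572/97727 -46038/97727; -65572/97727 264469/97727 198426/97727; -46038/97727 198426/97727 171620/97727]
step 1: x' = [1927965353/3414204281, 2941567442/3414204281, -274452697/3414204281], P' = [1521705037/3414204281 -1593227044/3414204281 -1059920730/3414204281; -1593227044/3414204281 6497241771/3414204281 4754340670/3414204281; -1059920730/3414204281 4754340670/3414204281 4254862036/3414204281]
step 2: x' = [5381805282664/28127719014689, -27323382734191/28127719014689, 6713797933531/28127719014689], P' = [37420776449687/84383157044067 -39110085959548/84383157044067 -25995034656622/84383157044067; -39110085959548/84383157044067 160166572944137/84383157044067 117181196159978/84383157044067; -25995034656622/84383157044067 117181196159978/84383157044067 104906658407420/84383157044067]

step 0: x̄ = F·x = [0, -6, 6]
step 0: P̄ = F·P·Fᵀ + Q = [25 -4 -12; -4 43 -48; -12 -48 74]
step 0: y = z − H·x̄ = [-27, -21]
step 0: S = H·P̄·Hᵀ + R = [1406 1020; 1020 1018]
step 0: K = P̄·Hᵀ·S⁻¹ = [22429/97727 -28809/97727; -16201/97727 -471/97727; 6483/97727 19232/97727]
step 0: x' = x̄ + K·y = [-594/97727, -139044/97727, 7449/97727]
step 0: P' = (I − K·H)·P̄ = [48343/97727 -65572/97727 -46038/97727; -65572/97727 264469/97727 198426/97727; -46038/97727 198426/97727 171620/97727]
step 1: x̄ = F·x = [262596/97727, -5667/97727, 20565/97727]
step 1: P̄ = F·P·Fᵀ + Q = [3924274/97727 -28559/97727 -1543701/97727; -28559/97727 623660/97727 -397491/97727; -1543701/97727 -397491/97727 1346437/97727]
step 1: y = z − H·x̄ = [-695948/97727, 179547/97727]
step 1: S = H·P̄·Hᵀ + R = [17174529/97727 1938478/97727; 1938478/97727 39074002/97727]
step 1: K = P̄·Hᵀ·S⁻¹ = [762525493/3414204281 -988398723/3414204281; -479478905/3414204281 -149674057/3414204281; 284015827/3414204281 560442096/3414204281]
step 1: x' = x̄ + K·y = [1927965353/3414204281, 2941567442/3414204281, -274452697/3414204281]
step 1: P' = (I − K·H)·P̄ = [1521705037/3414204281 -1593227044/3414204281 -1059920730/3414204281; -1593227044/3414204281 6497241771/3414204281 4754340670/3414204281; -1059920730/3414204281 4754340670/3414204281 4254862036/3414204281]
step 2: x̄ = F·x = [-3406264137/3414204281, -5509443362/3414204281, 4960537968/3414204281]
step 2: P̄ = F·P·Fᵀ + Q = [96591641002/3414204281 -1405675613/3414204281 -36750976671/3414204281; -1405675613/3414204281 21833295832/3414204281 -13740882681/3414204281; -36750976671/3414204281 -13740882681/3414204281 39738939079/3414204281]
step 2: y = z − H·x̄ = [-8845359511/3414204281, -20924082372/3414204281]
step 2: S = H·P̄·Hᵀ + R = [580131293195/3414204281 150311033946/3414204281; 150311033946/3414204281 1032173382126/3414204281]
step 2: K = P̄·Hᵀ·S⁻¹ = [6256385070717/28127719014689 -24305725146761/84383157044067; -3917477443953/28127719014689 -3875290824611/84383157044067; 2363959465755/28127719014689 13720496904064/84383157044067]
step 2: x' = x̄ + K·y = [5381805282664/28127719014689, -27323382734191/28127719014689, 6713797933531/28127719014689]
step 2: P' = (I − K·H)·P̄ = [37420776449687/84383157044067 -39110085959548/84383157044067 -25995034656622/84383157044067; -39110085959548/84383157044067 160166572944137/84383157044067 117181196159978/84383157044067; -25995034656622/84383157044067 117181196159978/84383157044067 104906658407420/84383157044067]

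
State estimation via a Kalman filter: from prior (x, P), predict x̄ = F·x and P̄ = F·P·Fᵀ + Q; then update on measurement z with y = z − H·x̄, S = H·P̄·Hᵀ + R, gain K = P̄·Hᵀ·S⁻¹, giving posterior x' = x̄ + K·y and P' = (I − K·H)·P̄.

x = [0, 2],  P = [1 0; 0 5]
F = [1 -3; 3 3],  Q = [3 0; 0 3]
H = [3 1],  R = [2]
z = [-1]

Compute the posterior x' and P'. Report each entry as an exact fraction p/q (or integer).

x̄ = F·x = [-6, 6]
P̄ = F·P·Fᵀ + Q = [49 -42; -42 57]
y = z − H·x̄ = [11]
S = H·P̄·Hᵀ + R = [248]
K = P̄·Hᵀ·S⁻¹ = [105/248; -69/248]
x' = x̄ + K·y = [-333/248, 729/248]
P' = (I − K·H)·P̄ = [1127/248 -3171/248; -3171/248 9375/248]

x' = [-333/248, 729/248]
P' = [1127/248 -3171/248; -3171/248 9375/248]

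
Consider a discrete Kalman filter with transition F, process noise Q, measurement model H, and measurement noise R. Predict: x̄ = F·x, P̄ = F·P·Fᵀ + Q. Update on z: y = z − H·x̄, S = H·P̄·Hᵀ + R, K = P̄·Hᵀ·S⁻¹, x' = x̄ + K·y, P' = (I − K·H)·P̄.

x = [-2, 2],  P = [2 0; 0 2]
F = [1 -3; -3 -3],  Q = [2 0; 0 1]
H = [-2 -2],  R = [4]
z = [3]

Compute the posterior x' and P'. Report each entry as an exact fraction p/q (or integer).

x̄ = F·x = [-8, 0]
P̄ = F·P·Fᵀ + Q = [22 12; 12 37]
y = z − H·x̄ = [-13]
S = H·P̄·Hᵀ + R = [336]
K = P̄·Hᵀ·S⁻¹ = [-17/84; -7/24]
x' = x̄ + K·y = [-451/84, 91/24]
P' = (I − K·H)·P̄ = [173/21 -47/6; -47/6 101/12]

x' = [-451/84, 91/24]
P' = [173/21 -47/6; -47/6 101/12]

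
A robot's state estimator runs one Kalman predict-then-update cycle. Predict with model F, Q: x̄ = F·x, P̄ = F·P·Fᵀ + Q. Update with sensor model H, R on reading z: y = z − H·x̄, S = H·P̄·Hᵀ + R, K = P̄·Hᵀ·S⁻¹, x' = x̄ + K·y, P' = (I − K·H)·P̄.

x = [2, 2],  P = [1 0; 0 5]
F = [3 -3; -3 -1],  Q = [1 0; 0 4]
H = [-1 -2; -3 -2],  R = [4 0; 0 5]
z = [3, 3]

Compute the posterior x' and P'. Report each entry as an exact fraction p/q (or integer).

x' = [13559/18595, -44006/18595]
P' = [35444/18595 -32316/18595; -32316/18595 39474/18595]

x̄ = F·x = [0, -8]
P̄ = F·P·Fᵀ + Q = [55 6; 6 18]
y = z − H·x̄ = [-13, -13]
S = H·P̄·Hᵀ + R = [155 285; 285 644]
K = P̄·Hᵀ·S⁻¹ = [7297/18595 -1668/3719; -11658/18595 720/3719]
x' = x̄ + K·y = [13559/18595, -44006/18595]
P' = (I − K·H)·P̄ = [35444/18595 -32316/18595; -32316/18595 39474/18595]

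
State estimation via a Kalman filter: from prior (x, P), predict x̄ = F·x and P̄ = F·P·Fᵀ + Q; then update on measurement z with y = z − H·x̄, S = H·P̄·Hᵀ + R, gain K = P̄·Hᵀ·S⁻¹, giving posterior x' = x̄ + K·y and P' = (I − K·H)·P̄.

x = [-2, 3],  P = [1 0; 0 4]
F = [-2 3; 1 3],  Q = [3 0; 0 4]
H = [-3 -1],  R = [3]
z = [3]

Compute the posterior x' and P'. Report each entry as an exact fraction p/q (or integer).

x' = [268/635, -2562/635]
P' = [736/635 -1719/635; -1719/635 5586/635]

x̄ = F·x = [13, 7]
P̄ = F·P·Fᵀ + Q = [43 34; 34 41]
y = z − H·x̄ = [49]
S = H·P̄·Hᵀ + R = [635]
K = P̄·Hᵀ·S⁻¹ = [-163/635; -143/635]
x' = x̄ + K·y = [268/635, -2562/635]
P' = (I − K·H)·P̄ = [736/635 -1719/635; -1719/635 5586/635]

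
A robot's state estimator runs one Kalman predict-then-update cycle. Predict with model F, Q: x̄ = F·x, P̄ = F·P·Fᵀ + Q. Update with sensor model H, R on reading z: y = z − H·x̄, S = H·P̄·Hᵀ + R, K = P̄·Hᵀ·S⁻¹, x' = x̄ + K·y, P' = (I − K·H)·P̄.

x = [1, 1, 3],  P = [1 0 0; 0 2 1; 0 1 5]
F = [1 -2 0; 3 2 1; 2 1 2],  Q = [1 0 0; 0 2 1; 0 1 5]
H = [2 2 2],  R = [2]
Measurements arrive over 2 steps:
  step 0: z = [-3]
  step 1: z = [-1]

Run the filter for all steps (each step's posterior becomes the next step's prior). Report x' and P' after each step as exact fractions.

step 0: x̄ = F·x = [-1, 8, 9]
step 0: P̄ = F·P·Fᵀ + Q = [10 -7 -6; -7 28 26; -6 26 35]
step 0: y = z − H·x̄ = [-35]
step 0: S = H·P̄·Hᵀ + R = [398]
step 0: K = P̄·Hᵀ·S⁻¹ = [-3/199; 47/199; 55/199]
step 0: x' = x̄ + K·y = [-94/199, -53/199, -134/199]
step 0: P' = (I − K·H)·P̄ = [1972/199 -1111/199 -864/199; -1111/199 1154/199 4/199; -864/199 4/199 915/199]
step 1: x̄ = F·x = [12/199, -522/199, -509/199]
step 1: P̄ = F·P·Fᵀ + Q = [11231/199 4872/199 3225/199; 4872/199 5177/199 1500/199; 3225/199 1500/199 2357/199]
step 1: y = z − H·x̄ = [1839/199]
step 1: S = H·P̄·Hᵀ + R = [152234/199]
step 1: K = P̄·Hᵀ·S⁻¹ = [19328/76117; 11549/76117; 7082/76117]
step 1: x' = x̄ + K·y = [183204/76117, -92937/76117, -129245/76117]
step 1: P' = (I − K·H)·P̄ = [541341/76117 -379880/76117 -142133/76117; -379880/76117 639693/76117 -248264/76117; -142133/76117 -248264/76117 397479/76117]

step 0: x' = [-94/199, -53/199, -134/199], P' = [1972/199 -1111/199 -864/199; -1111/199 1154/199 4/199; -864/199 4/199 915/199]
step 1: x' = [183204/76117, -92937/76117, -129245/76117], P' = [541341/76117 -379880/76117 -142133/76117; -379880/76117 639693/76117 -248264/76117; -142133/76117 -248264/76117 397479/76117]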